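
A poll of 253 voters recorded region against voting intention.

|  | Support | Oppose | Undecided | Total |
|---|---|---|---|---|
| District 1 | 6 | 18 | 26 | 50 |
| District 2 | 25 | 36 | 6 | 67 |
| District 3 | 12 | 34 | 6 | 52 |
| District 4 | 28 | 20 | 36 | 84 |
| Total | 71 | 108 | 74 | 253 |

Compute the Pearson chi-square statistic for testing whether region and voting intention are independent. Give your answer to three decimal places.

52.835

Grand total N = 253.
Expected counts (row total × column total / N):
  District 1, Support: 50×71/253 = 14.0316
  District 1, Oppose: 50×108/253 = 21.3439
  District 1, Undecided: 50×74/253 = 14.6245
  District 2, Support: 67×71/253 = 18.8024
  District 2, Oppose: 67×108/253 = 28.6008
  District 2, Undecided: 67×74/253 = 19.5968
  District 3, Support: 52×71/253 = 14.5929
  District 3, Oppose: 52×108/253 = 22.1976
  District 3, Undecided: 52×74/253 = 15.2095
  District 4, Support: 84×71/253 = 23.5731
  District 4, Oppose: 84×108/253 = 35.8577
  District 4, Undecided: 84×74/253 = 24.5692
Contributions (O − E)²/E:
  (6 − 14.0316)²/14.0316 = 4.5972
  (18 − 21.3439)²/21.3439 = 0.5239
  (26 − 14.6245)²/14.6245 = 8.8483
  (25 − 18.8024)²/18.8024 = 2.0428
  (36 − 28.6008)²/28.6008 = 1.9142
  (6 − 19.5968)²/19.5968 = 9.4338
  (12 − 14.5929)²/14.5929 = 0.4607
  (34 − 22.1976)²/22.1976 = 6.2753
  (6 − 15.2095)²/15.2095 = 5.5764
  (28 − 23.5731)²/23.5731 = 0.8313
  (20 − 35.8577)²/35.8577 = 7.0129
  (36 − 24.5692)²/24.5692 = 5.3182
χ² = 4.5972 + 0.5239 + 8.8483 + 2.0428 + 1.9142 + 9.4338 + 0.4607 + 6.2753 + 5.5764 + 0.8313 + 7.0129 + 5.3182 = 52.835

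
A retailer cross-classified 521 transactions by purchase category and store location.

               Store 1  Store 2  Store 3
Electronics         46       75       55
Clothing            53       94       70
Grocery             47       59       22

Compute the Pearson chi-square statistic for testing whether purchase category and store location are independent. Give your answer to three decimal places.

Row totals: 176, 217, 128. Column totals: 146, 228, 147. Grand total N = 521.
Expected counts (row total × column total / N):
  Electronics, Store 1: 176×146/521 = 49.3205
  Electronics, Store 2: 176×228/521 = 77.0211
  Electronics, Store 3: 176×147/521 = 49.6583
  Clothing, Store 1: 217×146/521 = 60.8100
  Clothing, Store 2: 217×228/521 = 94.9635
  Clothing, Store 3: 217×147/521 = 61.2265
  Grocery, Store 1: 128×146/521 = 35.8695
  Grocery, Store 2: 128×228/521 = 56.0154
  Grocery, Store 3: 128×147/521 = 36.1152
Contributions (O − E)²/E:
  (46 − 49.3205)²/49.3205 = 0.2236
  (75 − 77.0211)²/77.0211 = 0.0530
  (55 − 49.6583)²/49.6583 = 0.5746
  (53 − 60.8100)²/60.8100 = 1.0031
  (94 − 94.9635)²/94.9635 = 0.0098
  (70 − 61.2265)²/61.2265 = 1.2572
  (47 − 35.8695)²/35.8695 = 3.4539
  (59 − 56.0154)²/56.0154 = 0.1590
  (22 − 36.1152)²/36.1152 = 5.5168
χ² = 0.2236 + 0.0530 + 0.5746 + 1.0031 + 0.0098 + 1.2572 + 3.4539 + 0.1590 + 5.5168 = 12.251

12.251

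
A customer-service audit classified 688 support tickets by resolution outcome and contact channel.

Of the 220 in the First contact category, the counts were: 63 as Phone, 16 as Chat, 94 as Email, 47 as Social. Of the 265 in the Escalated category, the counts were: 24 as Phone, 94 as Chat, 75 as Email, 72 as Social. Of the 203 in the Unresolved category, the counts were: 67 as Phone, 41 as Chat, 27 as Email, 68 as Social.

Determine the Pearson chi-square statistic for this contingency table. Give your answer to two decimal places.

116.87

Row totals: 220, 265, 203. Column totals: 154, 151, 196, 187. Grand total N = 688.
Expected counts (row total × column total / N):
  First contact, Phone: 220×154/688 = 49.244
  First contact, Chat: 220×151/688 = 48.285
  First contact, Email: 220×196/688 = 62.674
  First contact, Social: 220×187/688 = 59.797
  Escalated, Phone: 265×154/688 = 59.317
  Escalated, Chat: 265×151/688 = 58.161
  Escalated, Email: 265×196/688 = 75.494
  Escalated, Social: 265×187/688 = 72.028
  Unresolved, Phone: 203×154/688 = 45.439
  Unresolved, Chat: 203×151/688 = 44.554
  Unresolved, Email: 203×196/688 = 57.831
  Unresolved, Social: 203×187/688 = 55.176
Contributions (O − E)²/E:
  (63 − 49.244)²/49.244 = 3.8427
  (16 − 48.285)²/48.285 = 21.5869
  (94 − 62.674)²/62.674 = 15.6575
  (47 − 59.797)²/59.797 = 2.7387
  (24 − 59.317)²/59.317 = 21.0275
  (94 − 58.161)²/58.161 = 22.0841
  (75 − 75.494)²/75.494 = 0.0032
  (72 − 72.028)²/72.028 = 0.0000
  (67 − 45.439)²/45.439 = 10.2308
  (41 − 44.554)²/44.554 = 0.2835
  (27 − 57.831)²/57.831 = 16.4367
  (68 − 55.176)²/55.176 = 2.9806
χ² = 3.8427 + 21.5869 + 15.6575 + 2.7387 + 21.0275 + 22.0841 + 0.0032 + 0.0000 + 10.2308 + 0.2835 + 16.4367 + 2.9806 = 116.87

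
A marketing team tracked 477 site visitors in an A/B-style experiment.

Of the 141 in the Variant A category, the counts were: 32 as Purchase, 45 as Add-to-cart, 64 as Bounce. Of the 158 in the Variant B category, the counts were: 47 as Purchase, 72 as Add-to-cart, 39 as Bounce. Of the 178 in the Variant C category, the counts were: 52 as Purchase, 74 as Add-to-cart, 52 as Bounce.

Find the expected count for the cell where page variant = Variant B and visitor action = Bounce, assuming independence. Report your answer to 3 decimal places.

51.342

Row total (Variant B) = 158; column total (Bounce) = 155; grand total N = 477.
Expected count = (row total × column total) / N = 158 × 155 / 477 = 51.342.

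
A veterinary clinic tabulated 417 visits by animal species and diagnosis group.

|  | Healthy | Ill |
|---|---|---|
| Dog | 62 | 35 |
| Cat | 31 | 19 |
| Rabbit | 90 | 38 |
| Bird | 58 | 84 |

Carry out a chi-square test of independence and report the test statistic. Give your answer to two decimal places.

Row totals: 97, 50, 128, 142. Column totals: 241, 176. Grand total N = 417.
Expected counts (row total × column total / N):
  Dog, Healthy: 97×241/417 = 56.060
  Dog, Ill: 97×176/417 = 40.940
  Cat, Healthy: 50×241/417 = 28.897
  Cat, Ill: 50×176/417 = 21.103
  Rabbit, Healthy: 128×241/417 = 73.976
  Rabbit, Ill: 128×176/417 = 54.024
  Bird, Healthy: 142×241/417 = 82.067
  Bird, Ill: 142×176/417 = 59.933
Contributions (O − E)²/E:
  (62 − 56.060)²/56.060 = 0.6294
  (35 − 40.940)²/40.940 = 0.8618
  (31 − 28.897)²/28.897 = 0.1530
  (19 − 21.103)²/21.103 = 0.2096
  (90 − 73.976)²/73.976 = 3.4710
  (38 − 54.024)²/54.024 = 4.7529
  (58 − 82.067)²/82.067 = 7.0579
  (84 − 59.933)²/59.933 = 9.6645
χ² = 0.6294 + 0.8618 + 0.1530 + 0.2096 + 3.4710 + 4.7529 + 7.0579 + 9.6645 = 26.80

26.80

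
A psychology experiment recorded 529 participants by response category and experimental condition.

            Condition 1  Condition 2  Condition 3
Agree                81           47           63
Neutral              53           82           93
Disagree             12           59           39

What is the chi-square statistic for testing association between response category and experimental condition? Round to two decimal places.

46.21

Row totals: 191, 228, 110. Column totals: 146, 188, 195. Grand total N = 529.
Expected counts (row total × column total / N):
  Agree, Condition 1: 191×146/529 = 52.715
  Agree, Condition 2: 191×188/529 = 67.879
  Agree, Condition 3: 191×195/529 = 70.406
  Neutral, Condition 1: 228×146/529 = 62.926
  Neutral, Condition 2: 228×188/529 = 81.028
  Neutral, Condition 3: 228×195/529 = 84.045
  Disagree, Condition 1: 110×146/529 = 30.359
  Disagree, Condition 2: 110×188/529 = 39.093
  Disagree, Condition 3: 110×195/529 = 40.548
Contributions (O − E)²/E:
  (81 − 52.715)²/52.715 = 15.1767
  (47 − 67.879)²/67.879 = 6.4222
  (63 − 70.406)²/70.406 = 0.7790
  (53 − 62.926)²/62.926 = 1.5657
  (82 − 81.028)²/81.028 = 0.0117
  (93 − 84.045)²/84.045 = 0.9542
  (12 − 30.359)²/30.359 = 11.1022
  (59 − 39.093)²/39.093 = 10.1371
  (39 − 40.548)²/40.548 = 0.0591
χ² = 15.1767 + 6.4222 + 0.7790 + 1.5657 + 0.0117 + 0.9542 + 11.1022 + 10.1371 + 0.0591 = 46.21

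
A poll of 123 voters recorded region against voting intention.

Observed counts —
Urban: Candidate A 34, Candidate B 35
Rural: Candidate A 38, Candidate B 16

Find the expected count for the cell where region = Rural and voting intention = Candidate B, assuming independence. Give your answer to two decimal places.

Row total (Rural) = 54; column total (Candidate B) = 51; grand total N = 123.
Expected count = (row total × column total) / N = 54 × 51 / 123 = 22.39.

22.39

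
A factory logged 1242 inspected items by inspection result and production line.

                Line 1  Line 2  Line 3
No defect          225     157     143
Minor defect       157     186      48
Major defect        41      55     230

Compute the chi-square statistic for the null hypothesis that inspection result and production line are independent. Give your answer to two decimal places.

Row totals: 525, 391, 326. Column totals: 423, 398, 421. Grand total N = 1242.
Expected counts (row total × column total / N):
  No defect, Line 1: 525×423/1242 = 178.804
  No defect, Line 2: 525×398/1242 = 168.237
  No defect, Line 3: 525×421/1242 = 177.959
  Minor defect, Line 1: 391×423/1242 = 133.167
  Minor defect, Line 2: 391×398/1242 = 125.296
  Minor defect, Line 3: 391×421/1242 = 132.537
  Major defect, Line 1: 326×423/1242 = 111.029
  Major defect, Line 2: 326×398/1242 = 104.467
  Major defect, Line 3: 326×421/1242 = 110.504
Contributions (O − E)²/E:
  (225 − 178.804)²/178.804 = 11.9352
  (157 − 168.237)²/168.237 = 0.7505
  (143 − 177.959)²/177.959 = 6.8675
  (157 − 133.167)²/133.167 = 4.2654
  (186 − 125.296)²/125.296 = 29.4102
  (48 − 132.537)²/132.537 = 53.9208
  (41 − 111.029)²/111.029 = 44.1692
  (55 − 104.467)²/104.467 = 23.4235
  (230 − 110.504)²/110.504 = 129.2197
χ² = 11.9352 + 0.7505 + 6.8675 + 4.2654 + 29.4102 + 53.9208 + 44.1692 + 23.4235 + 129.2197 = 303.96

303.96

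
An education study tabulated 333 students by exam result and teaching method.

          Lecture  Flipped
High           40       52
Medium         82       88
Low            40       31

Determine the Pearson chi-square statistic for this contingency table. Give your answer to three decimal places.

Row totals: 92, 170, 71. Column totals: 162, 171. Grand total N = 333.
Expected counts (row total × column total / N):
  High, Lecture: 92×162/333 = 44.7568
  High, Flipped: 92×171/333 = 47.2432
  Medium, Lecture: 170×162/333 = 82.7027
  Medium, Flipped: 170×171/333 = 87.2973
  Low, Lecture: 71×162/333 = 34.5405
  Low, Flipped: 71×171/333 = 36.4595
Contributions (O − E)²/E:
  (40 − 44.7568)²/44.7568 = 0.5056
  (52 − 47.2432)²/47.2432 = 0.4790
  (82 − 82.7027)²/82.7027 = 0.0060
  (88 − 87.2973)²/87.2973 = 0.0057
  (40 − 34.5405)²/34.5405 = 0.8629
  (31 − 36.4595)²/36.4595 = 0.8175
χ² = 0.5056 + 0.4790 + 0.0060 + 0.0057 + 0.8629 + 0.8175 = 2.677

2.677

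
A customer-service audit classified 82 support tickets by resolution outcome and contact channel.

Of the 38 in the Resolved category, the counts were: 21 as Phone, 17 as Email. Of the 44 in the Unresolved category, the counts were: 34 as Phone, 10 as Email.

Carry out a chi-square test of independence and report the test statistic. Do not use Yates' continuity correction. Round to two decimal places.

4.47

Row totals: 38, 44. Column totals: 55, 27. Grand total N = 82.
Expected counts (row total × column total / N):
  Resolved, Phone: 38×55/82 = 25.488
  Resolved, Email: 38×27/82 = 12.512
  Unresolved, Phone: 44×55/82 = 29.512
  Unresolved, Email: 44×27/82 = 14.488
Contributions (O − E)²/E:
  (21 − 25.488)²/25.488 = 0.7903
  (17 − 12.512)²/12.512 = 1.6098
  (34 − 29.512)²/29.512 = 0.6825
  (10 − 14.488)²/14.488 = 1.3903
χ² = 0.7903 + 1.6098 + 0.6825 + 1.3903 = 4.47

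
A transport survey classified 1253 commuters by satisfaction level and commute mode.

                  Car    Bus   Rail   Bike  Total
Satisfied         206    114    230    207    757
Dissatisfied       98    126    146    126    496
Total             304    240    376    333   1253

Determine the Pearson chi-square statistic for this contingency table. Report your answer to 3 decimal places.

24.117

Grand total N = 1253.
Expected counts (row total × column total / N):
  Satisfied, Car: 757×304/1253 = 183.6616
  Satisfied, Bus: 757×240/1253 = 144.9960
  Satisfied, Rail: 757×376/1253 = 227.1604
  Satisfied, Bike: 757×333/1253 = 201.1820
  Dissatisfied, Car: 496×304/1253 = 120.3384
  Dissatisfied, Bus: 496×240/1253 = 95.0040
  Dissatisfied, Rail: 496×376/1253 = 148.8396
  Dissatisfied, Bike: 496×333/1253 = 131.8180
Contributions (O − E)²/E:
  (206 − 183.6616)²/183.6616 = 2.7170
  (114 − 144.9960)²/144.9960 = 6.6261
  (230 − 227.1604)²/227.1604 = 0.0355
  (207 − 201.1820)²/201.1820 = 0.1683
  (98 − 120.3384)²/120.3384 = 4.1467
  (126 − 95.0040)²/95.0040 = 10.1128
  (146 − 148.8396)²/148.8396 = 0.0542
  (126 − 131.8180)²/131.8180 = 0.2568
χ² = 2.7170 + 6.6261 + 0.0355 + 0.1683 + 4.1467 + 10.1128 + 0.0542 + 0.2568 = 24.117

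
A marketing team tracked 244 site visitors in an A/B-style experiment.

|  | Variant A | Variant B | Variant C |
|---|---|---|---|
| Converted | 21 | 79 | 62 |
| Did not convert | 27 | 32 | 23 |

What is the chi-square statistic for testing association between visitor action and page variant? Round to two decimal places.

Row totals: 162, 82. Column totals: 48, 111, 85. Grand total N = 244.
Expected counts (row total × column total / N):
  Converted, Variant A: 162×48/244 = 31.869
  Converted, Variant B: 162×111/244 = 73.697
  Converted, Variant C: 162×85/244 = 56.434
  Did not convert, Variant A: 82×48/244 = 16.131
  Did not convert, Variant B: 82×111/244 = 37.303
  Did not convert, Variant C: 82×85/244 = 28.566
Contributions (O − E)²/E:
  (21 − 31.869)²/31.869 = 3.7069
  (79 − 73.697)²/73.697 = 0.3816
  (62 − 56.434)²/56.434 = 0.5490
  (27 − 16.131)²/16.131 = 7.3235
  (32 − 37.303)²/37.303 = 0.7539
  (23 − 28.566)²/28.566 = 1.0845
χ² = 3.7069 + 0.3816 + 0.5490 + 7.3235 + 0.7539 + 1.0845 = 13.80

13.80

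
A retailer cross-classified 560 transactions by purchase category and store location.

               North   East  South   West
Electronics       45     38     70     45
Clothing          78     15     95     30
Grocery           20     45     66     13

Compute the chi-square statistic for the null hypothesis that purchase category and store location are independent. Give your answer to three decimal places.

Row totals: 198, 218, 144. Column totals: 143, 98, 231, 88. Grand total N = 560.
Expected counts (row total × column total / N):
  Electronics, North: 198×143/560 = 50.5607
  Electronics, East: 198×98/560 = 34.6500
  Electronics, South: 198×231/560 = 81.6750
  Electronics, West: 198×88/560 = 31.1143
  Clothing, North: 218×143/560 = 55.6679
  Clothing, East: 218×98/560 = 38.1500
  Clothing, South: 218×231/560 = 89.9250
  Clothing, West: 218×88/560 = 34.2571
  Grocery, North: 144×143/560 = 36.7714
  Grocery, East: 144×98/560 = 25.2000
  Grocery, South: 144×231/560 = 59.4000
  Grocery, West: 144×88/560 = 22.6286
Contributions (O − E)²/E:
  (45 − 50.5607)²/50.5607 = 0.6116
  (38 − 34.6500)²/34.6500 = 0.3239
  (70 − 81.6750)²/81.6750 = 1.6689
  (45 − 31.1143)²/31.1143 = 6.1969
  (78 − 55.6679)²/55.6679 = 8.9589
  (15 − 38.1500)²/38.1500 = 14.0478
  (95 − 89.9250)²/89.9250 = 0.2864
  (30 − 34.2571)²/34.2571 = 0.5290
  (20 − 36.7714)²/36.7714 = 7.6494
  (45 − 25.2000)²/25.2000 = 15.5571
  (66 − 59.4000)²/59.4000 = 0.7333
  (13 − 22.6286)²/22.6286 = 4.0970
χ² = 0.6116 + 0.3239 + 1.6689 + 6.1969 + 8.9589 + 14.0478 + 0.2864 + 0.5290 + 7.6494 + 15.5571 + 0.7333 + 4.0970 = 60.660

60.660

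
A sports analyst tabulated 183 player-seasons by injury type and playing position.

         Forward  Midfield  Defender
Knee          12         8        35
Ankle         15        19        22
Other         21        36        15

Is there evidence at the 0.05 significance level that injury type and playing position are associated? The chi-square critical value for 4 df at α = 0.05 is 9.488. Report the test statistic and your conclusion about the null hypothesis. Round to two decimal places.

Row totals: 55, 56, 72. Column totals: 48, 63, 72. Grand total N = 183.
Expected counts (row total × column total / N):
  Knee, Forward: 55×48/183 = 14.426
  Knee, Midfield: 55×63/183 = 18.934
  Knee, Defender: 55×72/183 = 21.639
  Ankle, Forward: 56×48/183 = 14.689
  Ankle, Midfield: 56×63/183 = 19.279
  Ankle, Defender: 56×72/183 = 22.033
  Other, Forward: 72×48/183 = 18.885
  Other, Midfield: 72×63/183 = 24.787
  Other, Defender: 72×72/183 = 28.328
Contributions (O − E)²/E:
  (12 − 14.426)²/14.426 = 0.4080
  (8 − 18.934)²/18.934 = 6.3142
  (35 − 21.639)²/21.639 = 8.2497
  (15 − 14.689)²/14.689 = 0.0066
  (19 − 19.279)²/19.279 = 0.0040
  (22 − 22.033)²/22.033 = 0.0000
  (21 − 18.885)²/18.885 = 0.2369
  (36 − 24.787)²/24.787 = 5.0725
  (15 − 28.328)²/28.328 = 6.2707
χ² = 0.4080 + 6.3142 + 8.2497 + 0.0066 + 0.0040 + 0.0000 + 0.2369 + 5.0725 + 6.2707 = 26.56
df = (3−1)(3−1) = 4. Since 26.56 > 9.488, reject the null hypothesis of independence at α = 0.05.

26.56; reject H₀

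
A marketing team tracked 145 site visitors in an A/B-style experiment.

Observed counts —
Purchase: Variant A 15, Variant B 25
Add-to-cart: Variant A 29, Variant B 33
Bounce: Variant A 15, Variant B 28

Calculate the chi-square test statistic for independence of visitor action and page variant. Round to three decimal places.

Row totals: 40, 62, 43. Column totals: 59, 86. Grand total N = 145.
Expected counts (row total × column total / N):
  Purchase, Variant A: 40×59/145 = 16.2759
  Purchase, Variant B: 40×86/145 = 23.7241
  Add-to-cart, Variant A: 62×59/145 = 25.2276
  Add-to-cart, Variant B: 62×86/145 = 36.7724
  Bounce, Variant A: 43×59/145 = 17.4966
  Bounce, Variant B: 43×86/145 = 25.5034
Contributions (O − E)²/E:
  (15 − 16.2759)²/16.2759 = 0.1000
  (25 − 23.7241)²/23.7241 = 0.0686
  (29 − 25.2276)²/25.2276 = 0.5641
  (33 − 36.7724)²/36.7724 = 0.3870
  (15 − 17.4966)²/17.4966 = 0.3562
  (28 − 25.5034)²/25.5034 = 0.2444
χ² = 0.1000 + 0.0686 + 0.5641 + 0.3870 + 0.3562 + 0.2444 = 1.720

1.720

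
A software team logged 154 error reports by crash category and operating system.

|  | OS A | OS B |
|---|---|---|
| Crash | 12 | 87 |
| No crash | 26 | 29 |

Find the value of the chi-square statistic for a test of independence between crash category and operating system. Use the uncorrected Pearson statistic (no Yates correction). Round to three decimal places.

23.505

Row totals: 99, 55. Column totals: 38, 116. Grand total N = 154.
Expected counts (row total × column total / N):
  Crash, OS A: 99×38/154 = 24.4286
  Crash, OS B: 99×116/154 = 74.5714
  No crash, OS A: 55×38/154 = 13.5714
  No crash, OS B: 55×116/154 = 41.4286
Contributions (O − E)²/E:
  (12 − 24.4286)²/24.4286 = 6.3233
  (87 − 74.5714)²/74.5714 = 2.0714
  (26 − 13.5714)²/13.5714 = 11.3820
  (29 − 41.4286)²/41.4286 = 3.7286
χ² = 6.3233 + 2.0714 + 11.3820 + 3.7286 = 23.505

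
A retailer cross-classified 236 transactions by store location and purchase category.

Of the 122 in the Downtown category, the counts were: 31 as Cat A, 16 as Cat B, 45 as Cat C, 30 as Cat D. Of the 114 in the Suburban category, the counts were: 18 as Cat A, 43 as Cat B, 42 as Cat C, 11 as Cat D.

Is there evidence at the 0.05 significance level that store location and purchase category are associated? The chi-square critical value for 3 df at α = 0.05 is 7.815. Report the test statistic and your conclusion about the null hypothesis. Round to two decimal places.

24.47; reject H₀

Row totals: 122, 114. Column totals: 49, 59, 87, 41. Grand total N = 236.
Expected counts (row total × column total / N):
  Downtown, Cat A: 122×49/236 = 25.331
  Downtown, Cat B: 122×59/236 = 30.500
  Downtown, Cat C: 122×87/236 = 44.975
  Downtown, Cat D: 122×41/236 = 21.195
  Suburban, Cat A: 114×49/236 = 23.669
  Suburban, Cat B: 114×59/236 = 28.500
  Suburban, Cat C: 114×87/236 = 42.025
  Suburban, Cat D: 114×41/236 = 19.805
Contributions (O − E)²/E:
  (31 − 25.331)²/25.331 = 1.2687
  (16 − 30.500)²/30.500 = 6.8934
  (45 − 44.975)²/44.975 = 0.0000
  (30 − 21.195)²/21.195 = 3.6578
  (18 − 23.669)²/23.669 = 1.3578
  (43 − 28.500)²/28.500 = 7.3772
  (42 − 42.025)²/42.025 = 0.0000
  (11 − 19.805)²/19.805 = 3.9146
χ² = 1.2687 + 6.8934 + 0.0000 + 3.6578 + 1.3578 + 7.3772 + 0.0000 + 3.9146 = 24.47
df = (2−1)(4−1) = 3. Since 24.47 > 7.815, reject the null hypothesis of independence at α = 0.05.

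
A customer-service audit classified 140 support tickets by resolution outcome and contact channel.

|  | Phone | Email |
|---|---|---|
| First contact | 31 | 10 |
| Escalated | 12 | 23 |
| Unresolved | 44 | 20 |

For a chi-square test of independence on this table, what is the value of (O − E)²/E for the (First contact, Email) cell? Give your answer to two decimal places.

1.96

Row total (First contact) = 41; column total (Email) = 53; N = 140.
Expected count E = 41 × 53 / 140 = 15.521.
Contribution = (O − E)²/E = (10 − 15.521)² / 15.521 = 1.96.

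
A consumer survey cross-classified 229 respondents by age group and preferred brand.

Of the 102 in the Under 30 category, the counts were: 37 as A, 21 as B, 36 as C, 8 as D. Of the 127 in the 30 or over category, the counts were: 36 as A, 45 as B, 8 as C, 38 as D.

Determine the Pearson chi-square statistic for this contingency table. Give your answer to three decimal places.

Row totals: 102, 127. Column totals: 73, 66, 44, 46. Grand total N = 229.
Expected counts (row total × column total / N):
  Under 30, A: 102×73/229 = 32.51528
  Under 30, B: 102×66/229 = 29.39738
  Under 30, C: 102×44/229 = 19.59825
  Under 30, D: 102×46/229 = 20.48908
  30 or over, A: 127×73/229 = 40.48472
  30 or over, B: 127×66/229 = 36.60262
  30 or over, C: 127×44/229 = 24.40175
  30 or over, D: 127×46/229 = 25.51092
Contributions (O − E)²/E:
  (37 − 32.51528)²/32.51528 = 0.6186
  (21 − 29.39738)²/29.39738 = 2.3987
  (36 − 19.59825)²/19.59825 = 13.7266
  (8 − 20.48908)²/20.48908 = 7.6127
  (36 − 40.48472)²/40.48472 = 0.4968
  (45 − 36.60262)²/36.60262 = 1.9265
  (8 − 24.40175)²/24.40175 = 11.0245
  (38 − 25.51092)²/25.51092 = 6.1141
χ² = 0.6186 + 2.3987 + 13.7266 + 7.6127 + 0.4968 + 1.9265 + 11.0245 + 6.1141 = 43.919

43.919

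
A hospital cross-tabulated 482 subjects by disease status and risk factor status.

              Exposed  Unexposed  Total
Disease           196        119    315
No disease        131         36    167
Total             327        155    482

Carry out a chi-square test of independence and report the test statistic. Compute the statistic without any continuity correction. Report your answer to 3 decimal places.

13.163

Grand total N = 482.
Expected counts (row total × column total / N):
  Disease, Exposed: 315×327/482 = 213.7033
  Disease, Unexposed: 315×155/482 = 101.2967
  No disease, Exposed: 167×327/482 = 113.2967
  No disease, Unexposed: 167×155/482 = 53.7033
Contributions (O − E)²/E:
  (196 − 213.7033)²/213.7033 = 1.4666
  (119 − 101.2967)²/101.2967 = 3.0939
  (131 − 113.2967)²/113.2967 = 2.7662
  (36 − 53.7033)²/53.7033 = 5.8359
χ² = 1.4666 + 3.0939 + 2.7662 + 5.8359 = 13.163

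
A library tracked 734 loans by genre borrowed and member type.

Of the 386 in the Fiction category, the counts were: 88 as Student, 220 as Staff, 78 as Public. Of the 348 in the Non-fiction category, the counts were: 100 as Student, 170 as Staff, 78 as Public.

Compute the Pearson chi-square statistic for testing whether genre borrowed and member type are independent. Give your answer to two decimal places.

Row totals: 386, 348. Column totals: 188, 390, 156. Grand total N = 734.
Expected counts (row total × column total / N):
  Fiction, Student: 386×188/734 = 98.866
  Fiction, Staff: 386×390/734 = 205.095
  Fiction, Public: 386×156/734 = 82.038
  Non-fiction, Student: 348×188/734 = 89.134
  Non-fiction, Staff: 348×390/734 = 184.905
  Non-fiction, Public: 348×156/734 = 73.962
Contributions (O − E)²/E:
  (88 − 98.866)²/98.866 = 1.1942
  (220 − 205.095)²/205.095 = 1.0832
  (78 − 82.038)²/82.038 = 0.1988
  (100 − 89.134)²/89.134 = 1.3246
  (170 − 184.905)²/184.905 = 1.2015
  (78 − 73.962)²/73.962 = 0.2205
χ² = 1.1942 + 1.0832 + 0.1988 + 1.3246 + 1.2015 + 0.2205 = 5.22

5.22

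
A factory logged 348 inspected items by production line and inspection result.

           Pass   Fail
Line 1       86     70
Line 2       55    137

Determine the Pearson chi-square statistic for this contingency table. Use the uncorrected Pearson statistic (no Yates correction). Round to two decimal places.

Row totals: 156, 192. Column totals: 141, 207. Grand total N = 348.
Expected counts (row total × column total / N):
  Line 1, Pass: 156×141/348 = 63.207
  Line 1, Fail: 156×207/348 = 92.793
  Line 2, Pass: 192×141/348 = 77.793
  Line 2, Fail: 192×207/348 = 114.207
Contributions (O − E)²/E:
  (86 − 63.207)²/63.207 = 8.2194
  (70 − 92.793)²/92.793 = 5.5987
  (55 − 77.793)²/77.793 = 6.6782
  (137 − 114.207)²/114.207 = 4.5489
χ² = 8.2194 + 5.5987 + 6.6782 + 4.5489 = 25.05

25.05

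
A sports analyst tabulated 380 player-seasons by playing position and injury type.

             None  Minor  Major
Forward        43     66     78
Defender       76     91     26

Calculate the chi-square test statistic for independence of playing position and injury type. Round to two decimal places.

Row totals: 187, 193. Column totals: 119, 157, 104. Grand total N = 380.
Expected counts (row total × column total / N):
  Forward, None: 187×119/380 = 58.561
  Forward, Minor: 187×157/380 = 77.261
  Forward, Major: 187×104/380 = 51.179
  Defender, None: 193×119/380 = 60.439
  Defender, Minor: 193×157/380 = 79.739
  Defender, Major: 193×104/380 = 52.821
Contributions (O − E)²/E:
  (43 − 58.561)²/58.561 = 4.1349
  (66 − 77.261)²/77.261 = 1.6413
  (78 − 51.179)²/51.179 = 14.0559
  (76 − 60.439)²/60.439 = 4.0064
  (91 − 79.739)²/79.739 = 1.5903
  (26 − 52.821)²/52.821 = 13.6189
χ² = 4.1349 + 1.6413 + 14.0559 + 4.0064 + 1.5903 + 13.6189 = 39.05

39.05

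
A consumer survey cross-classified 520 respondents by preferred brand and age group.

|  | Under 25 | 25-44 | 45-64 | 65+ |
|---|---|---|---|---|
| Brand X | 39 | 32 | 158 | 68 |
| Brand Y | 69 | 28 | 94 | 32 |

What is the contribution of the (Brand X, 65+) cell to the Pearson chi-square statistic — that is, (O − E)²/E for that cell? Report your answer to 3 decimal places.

2.074

Row total (Brand X) = 297; column total (65+) = 100; N = 520.
Expected count E = 297 × 100 / 520 = 57.1154.
Contribution = (O − E)²/E = (68 − 57.1154)² / 57.1154 = 2.074.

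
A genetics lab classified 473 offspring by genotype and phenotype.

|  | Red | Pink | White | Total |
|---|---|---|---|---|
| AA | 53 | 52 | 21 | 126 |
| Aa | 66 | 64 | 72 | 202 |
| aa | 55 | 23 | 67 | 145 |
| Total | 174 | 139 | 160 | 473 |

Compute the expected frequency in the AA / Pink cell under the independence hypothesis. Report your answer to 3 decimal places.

Row total (AA) = 126; column total (Pink) = 139; grand total N = 473.
Expected count = (row total × column total) / N = 126 × 139 / 473 = 37.027.

37.027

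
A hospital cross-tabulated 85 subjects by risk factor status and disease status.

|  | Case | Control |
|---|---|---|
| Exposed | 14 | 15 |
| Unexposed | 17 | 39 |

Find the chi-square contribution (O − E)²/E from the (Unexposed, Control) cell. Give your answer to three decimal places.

0.329

Row total (Unexposed) = 56; column total (Control) = 54; N = 85.
Expected count E = 56 × 54 / 85 = 35.5765.
Contribution = (O − E)²/E = (39 − 35.5765)² / 35.5765 = 0.329.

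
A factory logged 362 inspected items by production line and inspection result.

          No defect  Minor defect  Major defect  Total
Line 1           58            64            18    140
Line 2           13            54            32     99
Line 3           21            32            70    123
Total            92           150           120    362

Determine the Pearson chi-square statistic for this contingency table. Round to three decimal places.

73.514

Grand total N = 362.
Expected counts (row total × column total / N):
  Line 1, No defect: 140×92/362 = 35.5801
  Line 1, Minor defect: 140×150/362 = 58.0110
  Line 1, Major defect: 140×120/362 = 46.4088
  Line 2, No defect: 99×92/362 = 25.1602
  Line 2, Minor defect: 99×150/362 = 41.0221
  Line 2, Major defect: 99×120/362 = 32.8177
  Line 3, No defect: 123×92/362 = 31.2597
  Line 3, Minor defect: 123×150/362 = 50.9669
  Line 3, Major defect: 123×120/362 = 40.7735
Contributions (O − E)²/E:
  (58 − 35.5801)²/35.5801 = 14.1273
  (64 − 58.0110)²/58.0110 = 0.6183
  (18 − 46.4088)²/46.4088 = 17.3902
  (13 − 25.1602)²/25.1602 = 5.8772
  (54 − 41.0221)²/41.0221 = 4.1057
  (32 − 32.8177)²/32.8177 = 0.0204
  (21 − 31.2597)²/31.2597 = 3.3673
  (32 − 50.9669)²/50.9669 = 7.0584
  (70 − 40.7735)²/40.7735 = 20.9496
χ² = 14.1273 + 0.6183 + 17.3902 + 5.8772 + 4.1057 + 0.0204 + 3.3673 + 7.0584 + 20.9496 = 73.514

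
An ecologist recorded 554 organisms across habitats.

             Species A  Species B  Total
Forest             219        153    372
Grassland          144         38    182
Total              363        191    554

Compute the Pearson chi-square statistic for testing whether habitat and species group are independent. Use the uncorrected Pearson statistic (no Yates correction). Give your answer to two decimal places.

22.18

Grand total N = 554.
Expected counts (row total × column total / N):
  Forest, Species A: 372×363/554 = 243.747
  Forest, Species B: 372×191/554 = 128.253
  Grassland, Species A: 182×363/554 = 119.253
  Grassland, Species B: 182×191/554 = 62.747
Contributions (O − E)²/E:
  (219 − 243.747)²/243.747 = 2.5125
  (153 − 128.253)²/128.253 = 4.7750
  (144 − 119.253)²/119.253 = 5.1354
  (38 − 62.747)²/62.747 = 9.7601
χ² = 2.5125 + 4.7750 + 5.1354 + 9.7601 = 22.18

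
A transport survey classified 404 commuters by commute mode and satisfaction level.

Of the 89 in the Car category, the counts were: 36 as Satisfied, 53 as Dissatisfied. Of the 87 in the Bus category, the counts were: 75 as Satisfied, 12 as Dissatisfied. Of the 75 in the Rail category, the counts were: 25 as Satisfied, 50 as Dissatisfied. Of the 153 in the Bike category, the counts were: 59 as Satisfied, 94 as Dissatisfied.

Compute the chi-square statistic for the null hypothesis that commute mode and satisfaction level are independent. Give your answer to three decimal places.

Row totals: 89, 87, 75, 153. Column totals: 195, 209. Grand total N = 404.
Expected counts (row total × column total / N):
  Car, Satisfied: 89×195/404 = 42.9579
  Car, Dissatisfied: 89×209/404 = 46.0421
  Bus, Satisfied: 87×195/404 = 41.9926
  Bus, Dissatisfied: 87×209/404 = 45.0074
  Rail, Satisfied: 75×195/404 = 36.2005
  Rail, Dissatisfied: 75×209/404 = 38.7995
  Bike, Satisfied: 153×195/404 = 73.8490
  Bike, Dissatisfied: 153×209/404 = 79.1510
Contributions (O − E)²/E:
  (36 − 42.9579)²/42.9579 = 1.1270
  (53 − 46.0421)²/46.0421 = 1.0515
  (75 − 41.9926)²/41.9926 = 25.9448
  (12 − 45.0074)²/45.0074 = 24.2069
  (25 − 36.2005)²/36.2005 = 3.4655
  (50 − 38.7995)²/38.7995 = 3.2333
  (59 − 73.8490)²/73.8490 = 2.9857
  (94 − 79.1510)²/79.1510 = 2.7857
χ² = 1.1270 + 1.0515 + 25.9448 + 24.2069 + 3.4655 + 3.2333 + 2.9857 + 2.7857 = 64.800

64.800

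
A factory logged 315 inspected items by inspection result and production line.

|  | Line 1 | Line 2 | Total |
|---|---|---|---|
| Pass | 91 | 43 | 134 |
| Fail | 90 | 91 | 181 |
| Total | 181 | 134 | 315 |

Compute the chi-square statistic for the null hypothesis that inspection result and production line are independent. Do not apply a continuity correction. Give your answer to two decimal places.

10.42

Grand total N = 315.
Expected counts (row total × column total / N):
  Pass, Line 1: 134×181/315 = 76.997
  Pass, Line 2: 134×134/315 = 57.003
  Fail, Line 1: 181×181/315 = 104.003
  Fail, Line 2: 181×134/315 = 76.997
Contributions (O − E)²/E:
  (91 − 76.997)²/76.997 = 2.5466
  (43 − 57.003)²/57.003 = 3.4399
  (90 − 104.003)²/104.003 = 1.8854
  (91 − 76.997)²/76.997 = 2.5466
χ² = 2.5466 + 3.4399 + 1.8854 + 2.5466 = 10.42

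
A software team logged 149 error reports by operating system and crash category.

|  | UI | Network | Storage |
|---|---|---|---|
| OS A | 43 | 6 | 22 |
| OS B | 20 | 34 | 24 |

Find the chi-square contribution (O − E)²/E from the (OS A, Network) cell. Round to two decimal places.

8.95

Row total (OS A) = 71; column total (Network) = 40; N = 149.
Expected count E = 71 × 40 / 149 = 19.060.
Contribution = (O − E)²/E = (6 − 19.060)² / 19.060 = 8.95.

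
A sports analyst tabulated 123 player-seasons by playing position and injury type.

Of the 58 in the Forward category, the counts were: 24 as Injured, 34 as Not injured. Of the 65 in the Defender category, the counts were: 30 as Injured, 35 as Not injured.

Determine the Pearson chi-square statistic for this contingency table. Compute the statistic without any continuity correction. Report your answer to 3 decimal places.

Row totals: 58, 65. Column totals: 54, 69. Grand total N = 123.
Expected counts (row total × column total / N):
  Forward, Injured: 58×54/123 = 25.4634
  Forward, Not injured: 58×69/123 = 32.5366
  Defender, Injured: 65×54/123 = 28.5366
  Defender, Not injured: 65×69/123 = 36.4634
Contributions (O − E)²/E:
  (24 − 25.4634)²/25.4634 = 0.0841
  (34 − 32.5366)²/32.5366 = 0.0658
  (30 − 28.5366)²/28.5366 = 0.0750
  (35 − 36.4634)²/36.4634 = 0.0587
χ² = 0.0841 + 0.0658 + 0.0750 + 0.0587 = 0.284

0.284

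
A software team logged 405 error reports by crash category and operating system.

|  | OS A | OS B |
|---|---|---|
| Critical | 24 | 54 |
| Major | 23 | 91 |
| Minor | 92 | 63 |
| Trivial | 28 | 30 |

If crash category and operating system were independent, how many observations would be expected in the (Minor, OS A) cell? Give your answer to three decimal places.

63.914

Row total (Minor) = 155; column total (OS A) = 167; grand total N = 405.
Expected count = (row total × column total) / N = 155 × 167 / 405 = 63.914.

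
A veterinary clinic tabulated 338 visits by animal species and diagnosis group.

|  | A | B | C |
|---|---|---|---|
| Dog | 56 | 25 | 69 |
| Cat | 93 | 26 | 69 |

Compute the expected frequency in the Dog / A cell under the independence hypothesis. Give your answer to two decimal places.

Row total (Dog) = 150; column total (A) = 149; grand total N = 338.
Expected count = (row total × column total) / N = 150 × 149 / 338 = 66.12.

66.12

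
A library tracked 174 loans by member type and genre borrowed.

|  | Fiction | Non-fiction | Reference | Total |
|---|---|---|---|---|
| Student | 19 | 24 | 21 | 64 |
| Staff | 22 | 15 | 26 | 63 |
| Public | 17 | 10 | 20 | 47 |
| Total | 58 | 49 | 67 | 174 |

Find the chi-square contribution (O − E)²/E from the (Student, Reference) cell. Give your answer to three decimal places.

0.539

Row total (Student) = 64; column total (Reference) = 67; N = 174.
Expected count E = 64 × 67 / 174 = 24.6437.
Contribution = (O − E)²/E = (21 − 24.6437)² / 24.6437 = 0.539.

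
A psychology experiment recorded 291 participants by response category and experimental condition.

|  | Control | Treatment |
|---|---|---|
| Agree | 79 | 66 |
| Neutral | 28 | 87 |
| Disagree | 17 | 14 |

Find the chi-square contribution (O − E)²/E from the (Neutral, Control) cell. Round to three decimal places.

9.002

Row total (Neutral) = 115; column total (Control) = 124; N = 291.
Expected count E = 115 × 124 / 291 = 49.0034.
Contribution = (O − E)²/E = (28 − 49.0034)² / 49.0034 = 9.002.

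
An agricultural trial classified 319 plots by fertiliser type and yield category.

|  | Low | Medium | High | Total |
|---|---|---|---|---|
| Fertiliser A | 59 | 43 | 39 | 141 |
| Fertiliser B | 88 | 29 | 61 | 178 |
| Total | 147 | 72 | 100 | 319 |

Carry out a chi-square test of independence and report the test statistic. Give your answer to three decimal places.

9.114

Grand total N = 319.
Expected counts (row total × column total / N):
  Fertiliser A, Low: 141×147/319 = 64.9749
  Fertiliser A, Medium: 141×72/319 = 31.8245
  Fertiliser A, High: 141×100/319 = 44.2006
  Fertiliser B, Low: 178×147/319 = 82.0251
  Fertiliser B, Medium: 178×72/319 = 40.1755
  Fertiliser B, High: 178×100/319 = 55.7994
Contributions (O − E)²/E:
  (59 − 64.9749)²/64.9749 = 0.5494
  (43 − 31.8245)²/31.8245 = 3.9244
  (39 − 44.2006)²/44.2006 = 0.6119
  (88 − 82.0251)²/82.0251 = 0.4352
  (29 − 40.1755)²/40.1755 = 3.1087
  (61 − 55.7994)²/55.7994 = 0.4847
χ² = 0.5494 + 3.9244 + 0.6119 + 0.4352 + 3.1087 + 0.4847 = 9.114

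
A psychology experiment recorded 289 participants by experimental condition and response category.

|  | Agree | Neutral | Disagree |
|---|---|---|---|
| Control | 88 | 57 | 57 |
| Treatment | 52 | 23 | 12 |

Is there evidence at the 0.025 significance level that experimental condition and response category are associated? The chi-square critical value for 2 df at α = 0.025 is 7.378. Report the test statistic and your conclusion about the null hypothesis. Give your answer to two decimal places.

Row totals: 202, 87. Column totals: 140, 80, 69. Grand total N = 289.
Expected counts (row total × column total / N):
  Control, Agree: 202×140/289 = 97.855
  Control, Neutral: 202×80/289 = 55.917
  Control, Disagree: 202×69/289 = 48.228
  Treatment, Agree: 87×140/289 = 42.145
  Treatment, Neutral: 87×80/289 = 24.083
  Treatment, Disagree: 87×69/289 = 20.772
Contributions (O − E)²/E:
  (88 − 97.855)²/97.855 = 0.9925
  (57 − 55.917)²/55.917 = 0.0210
  (57 − 48.228)²/48.228 = 1.5955
  (52 − 42.145)²/42.145 = 2.3044
  (23 − 24.083)²/24.083 = 0.0487
  (12 − 20.772)²/20.772 = 3.7044
χ² = 0.9925 + 0.0210 + 1.5955 + 2.3044 + 0.0487 + 3.7044 = 8.67
df = (2−1)(3−1) = 2. Since 8.67 > 7.378, reject the null hypothesis of independence at α = 0.025.

8.67; reject H₀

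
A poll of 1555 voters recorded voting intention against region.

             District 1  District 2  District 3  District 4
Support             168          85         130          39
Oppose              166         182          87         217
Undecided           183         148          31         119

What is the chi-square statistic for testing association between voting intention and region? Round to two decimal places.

180.76

Row totals: 422, 652, 481. Column totals: 517, 415, 248, 375. Grand total N = 1555.
Expected counts (row total × column total / N):
  Support, District 1: 422×517/1555 = 140.305
  Support, District 2: 422×415/1555 = 112.624
  Support, District 3: 422×248/1555 = 67.303
  Support, District 4: 422×375/1555 = 101.768
  Oppose, District 1: 652×517/1555 = 216.774
  Oppose, District 2: 652×415/1555 = 174.006
  Oppose, District 3: 652×248/1555 = 103.985
  Oppose, District 4: 652×375/1555 = 157.235
  Undecided, District 1: 481×517/1555 = 159.921
  Undecided, District 2: 481×415/1555 = 128.370
  Undecided, District 3: 481×248/1555 = 76.713
  Undecided, District 4: 481×375/1555 = 115.997
Contributions (O − E)²/E:
  (168 − 140.305)²/140.305 = 5.4668
  (85 − 112.624)²/112.624 = 6.7755
  (130 − 67.303)²/67.303 = 58.4062
  (39 − 101.768)²/101.768 = 38.7138
  (166 − 216.774)²/216.774 = 11.8926
  (182 − 174.006)²/174.006 = 0.3673
  (87 − 103.985)²/103.985 = 2.7743
  (217 − 157.235)²/157.235 = 22.7167
  (183 − 159.921)²/159.921 = 3.3306
  (148 − 128.370)²/128.370 = 3.0018
  (31 − 76.713)²/76.713 = 27.2402
  (119 − 115.997)²/115.997 = 0.0777
χ² = 5.4668 + 6.7755 + 58.4062 + 38.7138 + 11.8926 + 0.3673 + 2.7743 + 22.7167 + 3.3306 + 3.0018 + 27.2402 + 0.0777 = 180.76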